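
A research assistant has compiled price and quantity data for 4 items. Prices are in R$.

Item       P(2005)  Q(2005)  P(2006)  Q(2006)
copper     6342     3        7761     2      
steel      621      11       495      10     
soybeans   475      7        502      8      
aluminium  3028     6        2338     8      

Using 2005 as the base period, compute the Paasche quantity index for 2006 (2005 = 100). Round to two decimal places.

93.35

Paasche quantity index uses current-period prices as weights.
ΣP(2006)·Q(2006) = 7761×2 + 495×10 + 502×8 + 2338×8 = 15522 + 4950 + 4016 + 18704 = 43192
ΣP(2006)·Q(2005) = 7761×3 + 495×11 + 502×7 + 2338×6 = 23283 + 5445 + 3514 + 14028 = 46270
Index = 43192 / 46270 × 100 = 93.3477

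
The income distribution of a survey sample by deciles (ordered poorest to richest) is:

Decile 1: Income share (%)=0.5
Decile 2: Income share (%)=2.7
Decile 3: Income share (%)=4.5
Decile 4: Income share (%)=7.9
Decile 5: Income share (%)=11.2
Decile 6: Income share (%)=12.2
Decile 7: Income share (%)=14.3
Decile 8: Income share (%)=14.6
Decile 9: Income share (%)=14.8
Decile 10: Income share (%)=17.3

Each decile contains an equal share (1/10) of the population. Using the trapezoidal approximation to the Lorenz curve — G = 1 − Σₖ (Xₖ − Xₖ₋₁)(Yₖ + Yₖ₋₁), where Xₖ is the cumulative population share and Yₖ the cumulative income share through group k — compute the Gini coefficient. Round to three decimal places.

Cumulative income shares Yₖ: 0.0050, 0.0320, 0.0770, 0.1560, 0.2680, 0.3900, 0.5330, 0.6790, 0.8270, 1.0000
Σ (Xₖ−Xₖ₋₁)(Yₖ+Yₖ₋₁) = (1/10)(0.0050+0.0000) + (1/10)(0.0320+0.0050) + (1/10)(0.0770+0.0320) + (1/10)(0.1560+0.0770) + (1/10)(0.2680+0.1560) + (1/10)(0.3900+0.2680) + (1/10)(0.5330+0.3900) + (1/10)(0.6790+0.5330) + (1/10)(0.8270+0.6790) + (1/10)(1.0000+0.8270)
  = 0.0005 + 0.0037 + 0.0109 + 0.0233 + 0.0424 + 0.0658 + 0.0923 + 0.1212 + 0.1506 + 0.1827 = 0.6934
G = 1 − 0.6934 = 0.3066

0.307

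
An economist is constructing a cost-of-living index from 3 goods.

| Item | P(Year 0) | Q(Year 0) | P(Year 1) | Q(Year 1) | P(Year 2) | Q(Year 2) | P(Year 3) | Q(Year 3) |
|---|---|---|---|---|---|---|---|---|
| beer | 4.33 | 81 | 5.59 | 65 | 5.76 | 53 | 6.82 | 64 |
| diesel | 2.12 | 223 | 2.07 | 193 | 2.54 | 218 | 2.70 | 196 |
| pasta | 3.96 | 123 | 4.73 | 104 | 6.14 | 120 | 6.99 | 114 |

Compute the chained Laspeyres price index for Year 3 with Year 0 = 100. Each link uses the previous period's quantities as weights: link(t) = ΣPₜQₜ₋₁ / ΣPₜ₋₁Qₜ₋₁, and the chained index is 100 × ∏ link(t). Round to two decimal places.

Link Year 0→Year 1:
ΣP(Year 1)Q(Year 0) = 5.59×81 + 2.07×223 + 4.73×123 = 452.79 + 461.61 + 581.79 = 1496.19
ΣP(Year 0)Q(Year 0) = 4.33×81 + 2.12×223 + 3.96×123 = 350.73 + 472.76 + 487.08 = 1310.57
link = 1496.19/1310.57 = 1.141633
Link Year 1→Year 2:
ΣP(Year 2)Q(Year 1) = 5.76×65 + 2.54×193 + 6.14×104 = 374.4 + 490.22 + 638.56 = 1503.18
ΣP(Year 1)Q(Year 1) = 5.59×65 + 2.07×193 + 4.73×104 = 363.35 + 399.51 + 491.92 = 1254.78
link = 1503.18/1254.78 = 1.197963
Link Year 2→Year 3:
ΣP(Year 3)Q(Year 2) = 6.82×53 + 2.70×218 + 6.99×120 = 361.46 + 588.6 + 838.8 = 1788.86
ΣP(Year 2)Q(Year 2) = 5.76×53 + 2.54×218 + 6.14×120 = 305.28 + 553.72 + 736.8 = 1595.8
link = 1788.86/1595.8 = 1.120980
Chained index = 100 × 1.141633 × 1.197963 × 1.120980 = 153.3091

153.31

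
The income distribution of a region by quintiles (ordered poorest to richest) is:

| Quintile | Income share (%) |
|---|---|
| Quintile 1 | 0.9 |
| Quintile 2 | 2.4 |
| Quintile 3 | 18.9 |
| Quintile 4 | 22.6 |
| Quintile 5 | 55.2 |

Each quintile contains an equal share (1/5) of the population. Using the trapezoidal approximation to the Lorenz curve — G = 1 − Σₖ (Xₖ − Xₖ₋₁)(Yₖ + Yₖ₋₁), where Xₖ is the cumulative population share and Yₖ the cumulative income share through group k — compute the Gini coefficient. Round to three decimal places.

0.515

Cumulative income shares Yₖ: 0.0090, 0.0330, 0.2220, 0.4480, 1.0000
Σ (Xₖ−Xₖ₋₁)(Yₖ+Yₖ₋₁) = (1/5)(0.0090+0.0000) + (1/5)(0.0330+0.0090) + (1/5)(0.2220+0.0330) + (1/5)(0.4480+0.2220) + (1/5)(1.0000+0.4480)
  = 0.0018 + 0.0084 + 0.0510 + 0.1340 + 0.2896 = 0.4848
G = 1 − 0.4848 = 0.5152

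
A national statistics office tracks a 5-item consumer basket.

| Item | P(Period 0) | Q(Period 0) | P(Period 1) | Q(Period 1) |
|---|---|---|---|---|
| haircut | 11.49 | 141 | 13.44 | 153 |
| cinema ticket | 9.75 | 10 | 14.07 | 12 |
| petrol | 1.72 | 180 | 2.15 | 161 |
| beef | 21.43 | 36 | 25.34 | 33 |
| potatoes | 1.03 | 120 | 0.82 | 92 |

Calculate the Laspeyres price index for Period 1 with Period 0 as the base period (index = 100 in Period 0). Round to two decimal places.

Laspeyres price index uses base-period quantities as weights.
ΣP(Period 1)·Q(Period 0) = 13.44×141 + 14.07×10 + 2.15×180 + 25.34×36 + 0.82×120 = 1895.04 + 140.7 + 387 + 912.24 + 98.4 = 3433.38
ΣP(Period 0)·Q(Period 0) = 11.49×141 + 9.75×10 + 1.72×180 + 21.43×36 + 1.03×120 = 1620.09 + 97.5 + 309.6 + 771.48 + 123.6 = 2922.27
Index = 3433.38 / 2922.27 × 100 = 117.4902

117.49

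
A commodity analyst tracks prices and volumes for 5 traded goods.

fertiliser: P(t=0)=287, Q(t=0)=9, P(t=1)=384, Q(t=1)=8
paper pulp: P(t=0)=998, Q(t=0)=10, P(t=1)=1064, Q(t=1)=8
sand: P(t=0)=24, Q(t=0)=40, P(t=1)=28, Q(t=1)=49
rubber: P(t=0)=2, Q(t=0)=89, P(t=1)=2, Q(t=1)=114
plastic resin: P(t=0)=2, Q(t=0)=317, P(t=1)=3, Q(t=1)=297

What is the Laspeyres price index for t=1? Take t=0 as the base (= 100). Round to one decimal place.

Laspeyres price index uses base-period quantities as weights.
ΣP(t=1)·Q(t=0) = 384×9 + 1064×10 + 28×40 + 2×89 + 3×317 = 3456 + 10640 + 1120 + 178 + 951 = 16345
ΣP(t=0)·Q(t=0) = 287×9 + 998×10 + 24×40 + 2×89 + 2×317 = 2583 + 9980 + 960 + 178 + 634 = 14335
Index = 16345 / 14335 × 100 = 114.0216

114.0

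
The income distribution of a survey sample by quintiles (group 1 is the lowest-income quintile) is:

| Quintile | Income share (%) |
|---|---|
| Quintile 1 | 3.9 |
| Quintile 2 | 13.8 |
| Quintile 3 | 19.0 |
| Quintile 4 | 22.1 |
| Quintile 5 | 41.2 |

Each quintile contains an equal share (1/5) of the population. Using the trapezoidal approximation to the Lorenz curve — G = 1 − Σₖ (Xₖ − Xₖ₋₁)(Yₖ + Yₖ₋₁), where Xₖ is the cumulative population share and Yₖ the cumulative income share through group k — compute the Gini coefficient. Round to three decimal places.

Cumulative income shares Yₖ: 0.0390, 0.1770, 0.3670, 0.5880, 1.0000
Σ (Xₖ−Xₖ₋₁)(Yₖ+Yₖ₋₁) = (1/5)(0.0390+0.0000) + (1/5)(0.1770+0.0390) + (1/5)(0.3670+0.1770) + (1/5)(0.5880+0.3670) + (1/5)(1.0000+0.5880)
  = 0.0078 + 0.0432 + 0.1088 + 0.1910 + 0.3176 = 0.6684
G = 1 − 0.6684 = 0.3316

0.332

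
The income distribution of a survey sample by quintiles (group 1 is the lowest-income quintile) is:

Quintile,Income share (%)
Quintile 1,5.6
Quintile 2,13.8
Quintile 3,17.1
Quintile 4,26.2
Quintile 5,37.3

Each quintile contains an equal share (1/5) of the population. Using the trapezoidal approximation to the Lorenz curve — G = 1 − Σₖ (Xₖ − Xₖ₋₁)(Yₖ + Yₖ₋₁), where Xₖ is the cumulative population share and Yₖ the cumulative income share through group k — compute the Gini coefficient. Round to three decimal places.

0.303

Cumulative income shares Yₖ: 0.0560, 0.1940, 0.3650, 0.6270, 1.0000
Σ (Xₖ−Xₖ₋₁)(Yₖ+Yₖ₋₁) = (1/5)(0.0560+0.0000) + (1/5)(0.1940+0.0560) + (1/5)(0.3650+0.1940) + (1/5)(0.6270+0.3650) + (1/5)(1.0000+0.6270)
  = 0.0112 + 0.0500 + 0.1118 + 0.1984 + 0.3254 = 0.6968
G = 1 − 0.6968 = 0.3032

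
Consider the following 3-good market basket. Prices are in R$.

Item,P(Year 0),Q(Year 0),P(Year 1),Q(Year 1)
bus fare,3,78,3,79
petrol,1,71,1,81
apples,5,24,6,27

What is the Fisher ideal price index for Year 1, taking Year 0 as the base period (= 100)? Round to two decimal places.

Laspeyres component (base-period weights):
ΣP(Year 1)Q(Year 0) = 3×78 + 1×71 + 6×24 = 234 + 71 + 144 = 449
ΣP(Year 0)Q(Year 0) = 3×78 + 1×71 + 5×24 = 234 + 71 + 120 = 425
L = 449 / 425 × 100 = 105.6471
Paasche component (current-period weights):
ΣP(Year 1)Q(Year 1) = 3×79 + 1×81 + 6×27 = 237 + 81 + 162 = 480
ΣP(Year 0)Q(Year 1) = 3×79 + 1×81 + 5×27 = 237 + 81 + 135 = 453
P = 480 / 453 × 100 = 105.9603
Fisher = √(L × P) = √(105.6471 × 105.9603) = 105.8035

105.80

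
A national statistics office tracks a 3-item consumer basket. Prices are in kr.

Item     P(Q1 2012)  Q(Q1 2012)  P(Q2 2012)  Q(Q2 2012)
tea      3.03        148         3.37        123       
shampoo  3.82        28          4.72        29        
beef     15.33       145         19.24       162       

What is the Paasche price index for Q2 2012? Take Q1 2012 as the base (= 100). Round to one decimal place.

Paasche price index uses current-period quantities as weights.
ΣP(Q2 2012)·Q(Q2 2012) = 3.37×123 + 4.72×29 + 19.24×162 = 414.51 + 136.88 + 3116.88 = 3668.27
ΣP(Q1 2012)·Q(Q2 2012) = 3.03×123 + 3.82×29 + 15.33×162 = 372.69 + 110.78 + 2483.46 = 2966.93
Index = 3668.27 / 2966.93 × 100 = 123.6386

123.6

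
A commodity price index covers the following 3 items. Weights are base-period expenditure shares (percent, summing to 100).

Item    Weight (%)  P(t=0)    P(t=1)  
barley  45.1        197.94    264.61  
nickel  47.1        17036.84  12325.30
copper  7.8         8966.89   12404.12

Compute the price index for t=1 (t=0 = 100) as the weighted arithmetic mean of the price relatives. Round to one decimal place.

105.2

barley: 45.1 × (264.61/197.94) = 45.1 × 1.336819 = 60.2905
nickel: 47.1 × (12325.30/17036.84) = 47.1 × 0.723450 = 34.0745
copper: 7.8 × (12404.12/8966.89) = 7.8 × 1.383325 = 10.7899
Index = Σ wᵢ·(p₁ᵢ/p₀ᵢ) = 60.2905 + 34.0745 + 10.7899 = 105.1550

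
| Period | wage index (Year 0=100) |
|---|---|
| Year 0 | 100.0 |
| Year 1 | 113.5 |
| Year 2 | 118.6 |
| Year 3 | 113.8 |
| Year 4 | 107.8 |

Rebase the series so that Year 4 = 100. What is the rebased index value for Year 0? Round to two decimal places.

Rebased(Year 0) = 100.0 / 107.8 × 100 = 92.7644

92.76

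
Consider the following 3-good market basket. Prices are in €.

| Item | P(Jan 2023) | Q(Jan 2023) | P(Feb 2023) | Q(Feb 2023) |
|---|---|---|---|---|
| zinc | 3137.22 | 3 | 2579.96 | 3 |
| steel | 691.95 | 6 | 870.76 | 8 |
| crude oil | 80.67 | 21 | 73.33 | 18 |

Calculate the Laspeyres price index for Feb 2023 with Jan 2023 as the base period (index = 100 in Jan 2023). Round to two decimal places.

Laspeyres price index uses base-period quantities as weights.
ΣP(Feb 2023)·Q(Jan 2023) = 2579.96×3 + 870.76×6 + 73.33×21 = 7739.88 + 5224.56 + 1539.93 = 14504.37
ΣP(Jan 2023)·Q(Jan 2023) = 3137.22×3 + 691.95×6 + 80.67×21 = 9411.66 + 4151.7 + 1694.07 = 15257.43
Index = 14504.37 / 15257.43 × 100 = 95.0643

95.06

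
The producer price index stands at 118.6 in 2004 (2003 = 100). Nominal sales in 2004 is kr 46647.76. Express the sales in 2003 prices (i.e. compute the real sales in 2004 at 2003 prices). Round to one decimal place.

Real = Nominal ÷ (Index/100) = 46647.76 ÷ (118.6/100)
     = 46647.76 ÷ 1.186 = 39332.0067

39332.0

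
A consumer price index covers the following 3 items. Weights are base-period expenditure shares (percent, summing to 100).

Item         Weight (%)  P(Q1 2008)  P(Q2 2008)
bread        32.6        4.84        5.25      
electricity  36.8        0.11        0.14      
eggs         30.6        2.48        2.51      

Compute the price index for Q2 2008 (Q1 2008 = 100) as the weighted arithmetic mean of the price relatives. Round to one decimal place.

113.2

bread: 32.6 × (5.25/4.84) = 32.6 × 1.084711 = 35.3616
electricity: 36.8 × (0.14/0.11) = 36.8 × 1.272727 = 46.8364
eggs: 30.6 × (2.51/2.48) = 30.6 × 1.012097 = 30.9702
Index = Σ wᵢ·(p₁ᵢ/p₀ᵢ) = 35.3616 + 46.8364 + 30.9702 = 113.1681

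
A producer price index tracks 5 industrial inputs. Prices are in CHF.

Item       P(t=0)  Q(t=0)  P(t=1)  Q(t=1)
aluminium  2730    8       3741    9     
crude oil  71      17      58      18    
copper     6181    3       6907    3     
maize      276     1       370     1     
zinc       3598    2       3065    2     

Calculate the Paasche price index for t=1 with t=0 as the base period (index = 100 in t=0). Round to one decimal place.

119.4

Paasche price index uses current-period quantities as weights.
ΣP(t=1)·Q(t=1) = 3741×9 + 58×18 + 6907×3 + 370×1 + 3065×2 = 33669 + 1044 + 20721 + 370 + 6130 = 61934
ΣP(t=0)·Q(t=1) = 2730×9 + 71×18 + 6181×3 + 276×1 + 3598×2 = 24570 + 1278 + 18543 + 276 + 7196 = 51863
Index = 61934 / 51863 × 100 = 119.4185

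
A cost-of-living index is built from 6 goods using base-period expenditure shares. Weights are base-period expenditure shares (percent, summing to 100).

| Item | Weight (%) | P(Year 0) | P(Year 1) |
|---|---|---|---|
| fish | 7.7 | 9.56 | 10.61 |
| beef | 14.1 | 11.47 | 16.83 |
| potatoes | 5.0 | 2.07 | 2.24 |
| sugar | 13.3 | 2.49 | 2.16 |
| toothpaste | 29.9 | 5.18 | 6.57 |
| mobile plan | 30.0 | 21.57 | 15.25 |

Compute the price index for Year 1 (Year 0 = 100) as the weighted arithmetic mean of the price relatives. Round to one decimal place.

105.3

fish: 7.7 × (10.61/9.56) = 7.7 × 1.109833 = 8.5457
beef: 14.1 × (16.83/11.47) = 14.1 × 1.467306 = 20.6890
potatoes: 5.0 × (2.24/2.07) = 5.0 × 1.082126 = 5.4106
sugar: 13.3 × (2.16/2.49) = 13.3 × 0.867470 = 11.5373
toothpaste: 29.9 × (6.57/5.18) = 29.9 × 1.268340 = 37.9234
mobile plan: 30.0 × (15.25/21.57) = 30.0 × 0.707000 = 21.2100
Index = Σ wᵢ·(p₁ᵢ/p₀ᵢ) = 8.5457 + 20.6890 + 5.4106 + 11.5373 + 37.9234 + 21.2100 = 105.3161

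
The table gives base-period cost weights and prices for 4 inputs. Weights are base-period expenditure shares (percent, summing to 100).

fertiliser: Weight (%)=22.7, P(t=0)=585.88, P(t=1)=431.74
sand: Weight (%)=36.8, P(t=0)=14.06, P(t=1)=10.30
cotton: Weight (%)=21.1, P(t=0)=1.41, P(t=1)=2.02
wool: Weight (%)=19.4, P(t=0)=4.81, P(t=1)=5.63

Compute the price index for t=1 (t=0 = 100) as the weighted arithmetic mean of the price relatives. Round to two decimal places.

96.62

fertiliser: 22.7 × (431.74/585.88) = 22.7 × 0.736909 = 16.7278
sand: 36.8 × (10.30/14.06) = 36.8 × 0.732575 = 26.9587
cotton: 21.1 × (2.02/1.41) = 21.1 × 1.432624 = 30.2284
wool: 19.4 × (5.63/4.81) = 19.4 × 1.170478 = 22.7073
Index = Σ wᵢ·(p₁ᵢ/p₀ᵢ) = 16.7278 + 26.9587 + 30.2284 + 22.7073 = 96.6222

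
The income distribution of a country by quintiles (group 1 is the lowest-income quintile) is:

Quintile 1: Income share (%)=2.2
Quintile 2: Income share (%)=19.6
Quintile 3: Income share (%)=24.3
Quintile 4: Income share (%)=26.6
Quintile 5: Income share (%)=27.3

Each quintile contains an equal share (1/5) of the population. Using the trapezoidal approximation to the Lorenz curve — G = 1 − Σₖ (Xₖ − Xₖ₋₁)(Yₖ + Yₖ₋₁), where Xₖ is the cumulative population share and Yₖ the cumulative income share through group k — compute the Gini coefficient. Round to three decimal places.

0.229

Cumulative income shares Yₖ: 0.0220, 0.2180, 0.4610, 0.7270, 1.0000
Σ (Xₖ−Xₖ₋₁)(Yₖ+Yₖ₋₁) = (1/5)(0.0220+0.0000) + (1/5)(0.2180+0.0220) + (1/5)(0.4610+0.2180) + (1/5)(0.7270+0.4610) + (1/5)(1.0000+0.7270)
  = 0.0044 + 0.0480 + 0.1358 + 0.2376 + 0.3454 = 0.7712
G = 1 − 0.7712 = 0.2288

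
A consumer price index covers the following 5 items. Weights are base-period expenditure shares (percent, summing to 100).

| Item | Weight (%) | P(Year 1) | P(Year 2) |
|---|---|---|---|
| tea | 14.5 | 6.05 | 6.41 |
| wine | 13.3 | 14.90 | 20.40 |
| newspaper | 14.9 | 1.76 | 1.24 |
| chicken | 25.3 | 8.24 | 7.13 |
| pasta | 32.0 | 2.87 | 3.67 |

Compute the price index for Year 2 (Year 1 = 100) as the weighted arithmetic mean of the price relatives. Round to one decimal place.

106.9

tea: 14.5 × (6.41/6.05) = 14.5 × 1.059504 = 15.3628
wine: 13.3 × (20.40/14.90) = 13.3 × 1.369128 = 18.2094
newspaper: 14.9 × (1.24/1.76) = 14.9 × 0.704545 = 10.4977
chicken: 25.3 × (7.13/8.24) = 25.3 × 0.865291 = 21.8919
pasta: 32.0 × (3.67/2.87) = 32.0 × 1.278746 = 40.9199
Index = Σ wᵢ·(p₁ᵢ/p₀ᵢ) = 15.3628 + 18.2094 + 10.4977 + 21.8919 + 40.9199 = 106.8817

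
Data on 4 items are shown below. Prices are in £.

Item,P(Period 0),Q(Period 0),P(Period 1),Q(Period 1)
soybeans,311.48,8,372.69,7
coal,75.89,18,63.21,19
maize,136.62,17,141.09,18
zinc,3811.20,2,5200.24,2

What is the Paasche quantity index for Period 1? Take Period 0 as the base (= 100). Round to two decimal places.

Paasche quantity index uses current-period prices as weights.
ΣP(Period 1)·Q(Period 1) = 372.69×7 + 63.21×19 + 141.09×18 + 5200.24×2 = 2608.83 + 1200.99 + 2539.62 + 10400.48 = 16749.92
ΣP(Period 1)·Q(Period 0) = 372.69×8 + 63.21×18 + 141.09×17 + 5200.24×2 = 2981.52 + 1137.78 + 2398.53 + 10400.48 = 16918.31
Index = 16749.92 / 16918.31 × 100 = 99.0047

99.00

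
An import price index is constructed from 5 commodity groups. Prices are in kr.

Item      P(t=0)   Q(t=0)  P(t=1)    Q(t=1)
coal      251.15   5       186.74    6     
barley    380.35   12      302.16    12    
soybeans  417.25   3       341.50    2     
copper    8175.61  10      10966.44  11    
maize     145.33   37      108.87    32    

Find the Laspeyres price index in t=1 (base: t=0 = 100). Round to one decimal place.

Laspeyres price index uses base-period quantities as weights.
ΣP(t=1)·Q(t=0) = 186.74×5 + 302.16×12 + 341.50×3 + 10966.44×10 + 108.87×37 = 933.7 + 3625.92 + 1024.5 + 109664.4 + 4028.19 = 119276.71
ΣP(t=0)·Q(t=0) = 251.15×5 + 380.35×12 + 417.25×3 + 8175.61×10 + 145.33×37 = 1255.75 + 4564.2 + 1251.75 + 81756.1 + 5377.21 = 94205.01
Index = 119276.71 / 94205.01 × 100 = 126.6140

126.6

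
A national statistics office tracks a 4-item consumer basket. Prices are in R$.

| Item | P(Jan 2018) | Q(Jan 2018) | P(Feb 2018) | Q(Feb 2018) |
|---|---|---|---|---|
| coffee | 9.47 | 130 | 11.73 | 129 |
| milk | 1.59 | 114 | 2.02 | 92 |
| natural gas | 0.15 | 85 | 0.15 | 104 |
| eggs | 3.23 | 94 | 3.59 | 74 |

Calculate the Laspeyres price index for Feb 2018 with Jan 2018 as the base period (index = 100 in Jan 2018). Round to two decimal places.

Laspeyres price index uses base-period quantities as weights.
ΣP(Feb 2018)·Q(Jan 2018) = 11.73×130 + 2.02×114 + 0.15×85 + 3.59×94 = 1524.9 + 230.28 + 12.75 + 337.46 = 2105.39
ΣP(Jan 2018)·Q(Jan 2018) = 9.47×130 + 1.59×114 + 0.15×85 + 3.23×94 = 1231.1 + 181.26 + 12.75 + 303.62 = 1728.73
Index = 2105.39 / 1728.73 × 100 = 121.7882

121.79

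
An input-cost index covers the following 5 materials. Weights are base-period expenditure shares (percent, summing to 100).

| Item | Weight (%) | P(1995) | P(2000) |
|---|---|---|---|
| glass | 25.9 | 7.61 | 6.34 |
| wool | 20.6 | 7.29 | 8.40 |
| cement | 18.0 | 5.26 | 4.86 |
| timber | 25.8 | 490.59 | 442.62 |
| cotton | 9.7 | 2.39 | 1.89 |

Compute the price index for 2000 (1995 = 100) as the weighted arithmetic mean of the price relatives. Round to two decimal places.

92.89

glass: 25.9 × (6.34/7.61) = 25.9 × 0.833114 = 21.5777
wool: 20.6 × (8.40/7.29) = 20.6 × 1.152263 = 23.7366
cement: 18.0 × (4.86/5.26) = 18.0 × 0.923954 = 16.6312
timber: 25.8 × (442.62/490.59) = 25.8 × 0.902220 = 23.2773
cotton: 9.7 × (1.89/2.39) = 9.7 × 0.790795 = 7.6707
Index = Σ wᵢ·(p₁ᵢ/p₀ᵢ) = 21.5777 + 23.7366 + 16.6312 + 23.2773 + 7.6707 = 92.8934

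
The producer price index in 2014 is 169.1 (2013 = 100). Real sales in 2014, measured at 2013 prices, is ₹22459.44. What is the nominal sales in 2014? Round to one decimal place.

37978.9

Nominal = Real × (Index/100) = 22459.44 × (169.1/100)
        = 22459.44 × 1.691 = 37978.9130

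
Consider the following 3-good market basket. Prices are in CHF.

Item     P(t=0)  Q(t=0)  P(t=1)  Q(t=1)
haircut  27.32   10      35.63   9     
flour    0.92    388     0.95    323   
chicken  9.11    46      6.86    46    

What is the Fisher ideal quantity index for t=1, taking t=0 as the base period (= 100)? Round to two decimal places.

91.17

Laspeyres component (base-period weights):
ΣP(t=0)Q(t=1) = 27.32×9 + 0.92×323 + 9.11×46 = 245.88 + 297.16 + 419.06 = 962.1
ΣP(t=0)Q(t=0) = 27.32×10 + 0.92×388 + 9.11×46 = 273.2 + 356.96 + 419.06 = 1049.22
L = 962.1 / 1049.22 × 100 = 91.6967
Paasche component (current-period weights):
ΣP(t=1)Q(t=1) = 35.63×9 + 0.95×323 + 6.86×46 = 320.67 + 306.85 + 315.56 = 943.08
ΣP(t=1)Q(t=0) = 35.63×10 + 0.95×388 + 6.86×46 = 356.3 + 368.6 + 315.56 = 1040.46
P = 943.08 / 1040.46 × 100 = 90.6407
Fisher = √(L × P) = √(91.6967 × 90.6407) = 91.1672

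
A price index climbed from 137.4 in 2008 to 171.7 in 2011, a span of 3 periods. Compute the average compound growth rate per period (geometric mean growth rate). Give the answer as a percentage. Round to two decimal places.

Growth factor = (171.7/137.4)^(1/3) = (1.249636)^(1/3) = 1.077113
Growth rate = 1.077113 − 1 = 0.077113 = 7.7113%

7.71%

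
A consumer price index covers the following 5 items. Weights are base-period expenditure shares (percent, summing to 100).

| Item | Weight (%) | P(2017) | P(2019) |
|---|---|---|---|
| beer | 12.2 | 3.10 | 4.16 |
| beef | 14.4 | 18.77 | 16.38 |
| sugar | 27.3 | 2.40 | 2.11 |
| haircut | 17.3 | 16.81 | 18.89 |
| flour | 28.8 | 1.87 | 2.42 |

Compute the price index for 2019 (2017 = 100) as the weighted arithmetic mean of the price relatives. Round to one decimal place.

beer: 12.2 × (4.16/3.10) = 12.2 × 1.341935 = 16.3716
beef: 14.4 × (16.38/18.77) = 14.4 × 0.872669 = 12.5664
sugar: 27.3 × (2.11/2.40) = 27.3 × 0.879167 = 24.0012
haircut: 17.3 × (18.89/16.81) = 17.3 × 1.123736 = 19.4406
flour: 28.8 × (2.42/1.87) = 28.8 × 1.294118 = 37.2706
Index = Σ wᵢ·(p₁ᵢ/p₀ᵢ) = 16.3716 + 12.5664 + 24.0012 + 19.4406 + 37.2706 = 109.6505

109.7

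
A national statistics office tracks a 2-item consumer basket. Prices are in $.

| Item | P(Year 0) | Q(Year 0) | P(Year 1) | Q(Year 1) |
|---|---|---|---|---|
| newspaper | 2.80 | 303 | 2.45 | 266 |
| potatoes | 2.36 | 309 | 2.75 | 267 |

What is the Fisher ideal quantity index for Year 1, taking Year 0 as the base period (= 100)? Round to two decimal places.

87.10

Laspeyres component (base-period weights):
ΣP(Year 0)Q(Year 1) = 2.80×266 + 2.36×267 = 744.8 + 630.12 = 1374.92
ΣP(Year 0)Q(Year 0) = 2.80×303 + 2.36×309 = 848.4 + 729.24 = 1577.64
L = 1374.92 / 1577.64 × 100 = 87.1504
Paasche component (current-period weights):
ΣP(Year 1)Q(Year 1) = 2.45×266 + 2.75×267 = 651.7 + 734.25 = 1385.95
ΣP(Year 1)Q(Year 0) = 2.45×303 + 2.75×309 = 742.35 + 849.75 = 1592.1
P = 1385.95 / 1592.1 × 100 = 87.0517
Fisher = √(L × P) = √(87.1504 × 87.0517) = 87.1010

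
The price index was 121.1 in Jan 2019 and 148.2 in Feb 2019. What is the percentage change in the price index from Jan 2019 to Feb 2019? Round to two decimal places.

Change = (148.2 − 121.1) / 121.1 × 100
       = 27.1 / 121.1 × 100 = 22.3782%

22.38%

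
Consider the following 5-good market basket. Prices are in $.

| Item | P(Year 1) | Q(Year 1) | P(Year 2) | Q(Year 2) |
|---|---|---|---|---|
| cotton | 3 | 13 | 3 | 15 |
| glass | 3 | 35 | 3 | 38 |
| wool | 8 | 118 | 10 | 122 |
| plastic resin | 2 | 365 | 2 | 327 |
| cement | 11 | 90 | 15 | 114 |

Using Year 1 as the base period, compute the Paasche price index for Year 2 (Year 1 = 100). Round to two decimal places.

123.00

Paasche price index uses current-period quantities as weights.
ΣP(Year 2)·Q(Year 2) = 3×15 + 3×38 + 10×122 + 2×327 + 15×114 = 45 + 114 + 1220 + 654 + 1710 = 3743
ΣP(Year 1)·Q(Year 2) = 3×15 + 3×38 + 8×122 + 2×327 + 11×114 = 45 + 114 + 976 + 654 + 1254 = 3043
Index = 3743 / 3043 × 100 = 123.0036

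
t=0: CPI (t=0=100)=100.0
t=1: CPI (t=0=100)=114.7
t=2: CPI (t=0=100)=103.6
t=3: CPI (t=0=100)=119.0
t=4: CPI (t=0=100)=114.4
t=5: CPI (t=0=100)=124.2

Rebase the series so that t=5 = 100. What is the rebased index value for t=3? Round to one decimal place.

Rebased(t=3) = 119.0 / 124.2 × 100 = 95.8132

95.8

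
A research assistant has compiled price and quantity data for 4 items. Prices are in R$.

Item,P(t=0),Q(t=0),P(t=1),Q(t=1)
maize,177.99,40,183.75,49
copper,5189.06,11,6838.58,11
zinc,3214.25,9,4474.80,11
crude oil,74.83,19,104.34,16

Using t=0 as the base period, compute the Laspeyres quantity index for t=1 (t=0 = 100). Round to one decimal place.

108.3

Laspeyres quantity index uses base-period prices as weights.
ΣP(t=0)·Q(t=1) = 177.99×49 + 5189.06×11 + 3214.25×11 + 74.83×16 = 8721.51 + 57079.66 + 35356.75 + 1197.28 = 102355.2
ΣP(t=0)·Q(t=0) = 177.99×40 + 5189.06×11 + 3214.25×9 + 74.83×19 = 7119.6 + 57079.66 + 28928.25 + 1421.77 = 94549.28
Index = 102355.2 / 94549.28 × 100 = 108.2559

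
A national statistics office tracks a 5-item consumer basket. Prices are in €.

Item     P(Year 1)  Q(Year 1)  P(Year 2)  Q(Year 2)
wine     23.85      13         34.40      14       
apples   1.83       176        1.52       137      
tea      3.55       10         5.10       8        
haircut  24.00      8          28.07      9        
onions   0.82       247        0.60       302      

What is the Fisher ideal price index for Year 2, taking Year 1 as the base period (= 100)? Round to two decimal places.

Laspeyres component (base-period weights):
ΣP(Year 2)Q(Year 1) = 34.40×13 + 1.52×176 + 5.10×10 + 28.07×8 + 0.60×247 = 447.2 + 267.52 + 51 + 224.56 + 148.2 = 1138.48
ΣP(Year 1)Q(Year 1) = 23.85×13 + 1.83×176 + 3.55×10 + 24.00×8 + 0.82×247 = 310.05 + 322.08 + 35.5 + 192 + 202.54 = 1062.17
L = 1138.48 / 1062.17 × 100 = 107.1843
Paasche component (current-period weights):
ΣP(Year 2)Q(Year 2) = 34.40×14 + 1.52×137 + 5.10×8 + 28.07×9 + 0.60×302 = 481.6 + 208.24 + 40.8 + 252.63 + 181.2 = 1164.47
ΣP(Year 1)Q(Year 2) = 23.85×14 + 1.83×137 + 3.55×8 + 24.00×9 + 0.82×302 = 333.9 + 250.71 + 28.4 + 216 + 247.64 = 1076.65
P = 1164.47 / 1076.65 × 100 = 108.1568
Fisher = √(L × P) = √(107.1843 × 108.1568) = 107.6695

107.67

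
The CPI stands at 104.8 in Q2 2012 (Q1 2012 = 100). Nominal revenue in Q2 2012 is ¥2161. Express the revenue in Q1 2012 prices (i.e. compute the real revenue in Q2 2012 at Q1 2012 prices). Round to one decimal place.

Real = Nominal ÷ (Index/100) = 2161 ÷ (104.8/100)
     = 2161 ÷ 1.048 = 2062.0229

2062.0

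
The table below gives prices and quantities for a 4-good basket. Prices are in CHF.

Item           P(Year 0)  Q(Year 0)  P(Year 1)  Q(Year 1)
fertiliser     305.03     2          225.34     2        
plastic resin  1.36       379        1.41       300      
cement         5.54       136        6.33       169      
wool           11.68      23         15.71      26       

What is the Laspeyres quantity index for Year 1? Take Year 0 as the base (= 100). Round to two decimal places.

105.14

Laspeyres quantity index uses base-period prices as weights.
ΣP(Year 0)·Q(Year 1) = 305.03×2 + 1.36×300 + 5.54×169 + 11.68×26 = 610.06 + 408 + 936.26 + 303.68 = 2258
ΣP(Year 0)·Q(Year 0) = 305.03×2 + 1.36×379 + 5.54×136 + 11.68×23 = 610.06 + 515.44 + 753.44 + 268.64 = 2147.58
Index = 2258 / 2147.58 × 100 = 105.1416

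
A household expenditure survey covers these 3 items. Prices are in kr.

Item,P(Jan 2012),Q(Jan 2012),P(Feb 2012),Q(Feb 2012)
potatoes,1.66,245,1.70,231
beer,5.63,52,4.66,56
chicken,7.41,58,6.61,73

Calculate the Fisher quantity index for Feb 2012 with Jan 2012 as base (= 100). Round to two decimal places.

109.40

Laspeyres component (base-period weights):
ΣP(Jan 2012)Q(Feb 2012) = 1.66×231 + 5.63×56 + 7.41×73 = 383.46 + 315.28 + 540.93 = 1239.67
ΣP(Jan 2012)Q(Jan 2012) = 1.66×245 + 5.63×52 + 7.41×58 = 406.7 + 292.76 + 429.78 = 1129.24
L = 1239.67 / 1129.24 × 100 = 109.7791
Paasche component (current-period weights):
ΣP(Feb 2012)Q(Feb 2012) = 1.70×231 + 4.66×56 + 6.61×73 = 392.7 + 260.96 + 482.53 = 1136.19
ΣP(Feb 2012)Q(Jan 2012) = 1.70×245 + 4.66×52 + 6.61×58 = 416.5 + 242.32 + 383.38 = 1042.2
P = 1136.19 / 1042.2 × 100 = 109.0184
Fisher = √(L × P) = √(109.7791 × 109.0184) = 109.3981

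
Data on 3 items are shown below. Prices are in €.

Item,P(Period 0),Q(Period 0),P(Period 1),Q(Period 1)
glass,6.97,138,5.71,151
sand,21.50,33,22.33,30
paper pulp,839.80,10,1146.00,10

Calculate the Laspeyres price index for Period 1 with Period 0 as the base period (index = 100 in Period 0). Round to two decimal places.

128.95

Laspeyres price index uses base-period quantities as weights.
ΣP(Period 1)·Q(Period 0) = 5.71×138 + 22.33×33 + 1146.00×10 = 787.98 + 736.89 + 11460 = 12984.87
ΣP(Period 0)·Q(Period 0) = 6.97×138 + 21.50×33 + 839.80×10 = 961.86 + 709.5 + 8398 = 10069.36
Index = 12984.87 / 10069.36 × 100 = 128.9543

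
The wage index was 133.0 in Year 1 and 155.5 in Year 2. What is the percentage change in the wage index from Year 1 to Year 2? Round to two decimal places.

16.92%

Change = (155.5 − 133.0) / 133.0 × 100
       = 22.5 / 133.0 × 100 = 16.9173%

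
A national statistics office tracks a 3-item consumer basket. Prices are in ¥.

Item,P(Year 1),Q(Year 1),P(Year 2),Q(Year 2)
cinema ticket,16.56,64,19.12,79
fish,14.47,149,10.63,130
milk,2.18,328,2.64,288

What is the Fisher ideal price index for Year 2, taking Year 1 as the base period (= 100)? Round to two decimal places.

Laspeyres component (base-period weights):
ΣP(Year 2)Q(Year 1) = 19.12×64 + 10.63×149 + 2.64×328 = 1223.68 + 1583.87 + 865.92 = 3673.47
ΣP(Year 1)Q(Year 1) = 16.56×64 + 14.47×149 + 2.18×328 = 1059.84 + 2156.03 + 715.04 = 3930.91
L = 3673.47 / 3930.91 × 100 = 93.4509
Paasche component (current-period weights):
ΣP(Year 2)Q(Year 2) = 19.12×79 + 10.63×130 + 2.64×288 = 1510.48 + 1381.9 + 760.32 = 3652.7
ΣP(Year 1)Q(Year 2) = 16.56×79 + 14.47×130 + 2.18×288 = 1308.24 + 1881.1 + 627.84 = 3817.18
P = 3652.7 / 3817.18 × 100 = 95.6911
Fisher = √(L × P) = √(93.4509 × 95.6911) = 94.5643

94.56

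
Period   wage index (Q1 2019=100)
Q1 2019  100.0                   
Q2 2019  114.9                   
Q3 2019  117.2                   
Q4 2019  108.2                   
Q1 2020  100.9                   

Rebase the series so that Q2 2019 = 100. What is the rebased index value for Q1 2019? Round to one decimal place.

Rebased(Q1 2019) = 100.0 / 114.9 × 100 = 87.0322

87.0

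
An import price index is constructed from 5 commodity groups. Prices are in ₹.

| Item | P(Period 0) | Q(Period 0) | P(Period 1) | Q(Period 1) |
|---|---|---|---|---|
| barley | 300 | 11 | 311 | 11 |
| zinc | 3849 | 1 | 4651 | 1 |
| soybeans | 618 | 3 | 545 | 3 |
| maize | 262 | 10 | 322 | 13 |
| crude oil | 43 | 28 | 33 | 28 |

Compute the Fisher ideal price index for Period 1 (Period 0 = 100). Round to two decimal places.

108.41

Laspeyres component (base-period weights):
ΣP(Period 1)Q(Period 0) = 311×11 + 4651×1 + 545×3 + 322×10 + 33×28 = 3421 + 4651 + 1635 + 3220 + 924 = 13851
ΣP(Period 0)Q(Period 0) = 300×11 + 3849×1 + 618×3 + 262×10 + 43×28 = 3300 + 3849 + 1854 + 2620 + 1204 = 12827
L = 13851 / 12827 × 100 = 107.9832
Paasche component (current-period weights):
ΣP(Period 1)Q(Period 1) = 311×11 + 4651×1 + 545×3 + 322×13 + 33×28 = 3421 + 4651 + 1635 + 4186 + 924 = 14817
ΣP(Period 0)Q(Period 1) = 300×11 + 3849×1 + 618×3 + 262×13 + 43×28 = 3300 + 3849 + 1854 + 3406 + 1204 = 13613
P = 14817 / 13613 × 100 = 108.8445
Fisher = √(L × P) = √(107.9832 × 108.8445) = 108.4130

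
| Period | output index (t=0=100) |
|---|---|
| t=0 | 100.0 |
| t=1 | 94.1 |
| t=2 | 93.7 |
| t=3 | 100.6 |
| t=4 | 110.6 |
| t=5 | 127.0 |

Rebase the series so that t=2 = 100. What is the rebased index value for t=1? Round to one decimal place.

Rebased(t=1) = 94.1 / 93.7 × 100 = 100.4269

100.4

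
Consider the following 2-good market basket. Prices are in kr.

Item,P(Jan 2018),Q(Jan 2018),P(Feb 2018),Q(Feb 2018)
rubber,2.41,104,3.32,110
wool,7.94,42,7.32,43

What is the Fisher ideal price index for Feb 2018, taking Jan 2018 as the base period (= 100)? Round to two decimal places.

111.93

Laspeyres component (base-period weights):
ΣP(Feb 2018)Q(Jan 2018) = 3.32×104 + 7.32×42 = 345.28 + 307.44 = 652.72
ΣP(Jan 2018)Q(Jan 2018) = 2.41×104 + 7.94×42 = 250.64 + 333.48 = 584.12
L = 652.72 / 584.12 × 100 = 111.7442
Paasche component (current-period weights):
ΣP(Feb 2018)Q(Feb 2018) = 3.32×110 + 7.32×43 = 365.2 + 314.76 = 679.96
ΣP(Jan 2018)Q(Feb 2018) = 2.41×110 + 7.94×43 = 265.1 + 341.42 = 606.52
P = 679.96 / 606.52 × 100 = 112.1084
Fisher = √(L × P) = √(111.7442 × 112.1084) = 111.9261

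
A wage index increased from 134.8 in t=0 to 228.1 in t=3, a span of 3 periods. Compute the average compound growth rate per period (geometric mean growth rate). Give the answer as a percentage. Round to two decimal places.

Growth factor = (228.1/134.8)^(1/3) = (1.692136)^(1/3) = 1.191640
Growth rate = 1.191640 − 1 = 0.191640 = 19.1640%

19.16%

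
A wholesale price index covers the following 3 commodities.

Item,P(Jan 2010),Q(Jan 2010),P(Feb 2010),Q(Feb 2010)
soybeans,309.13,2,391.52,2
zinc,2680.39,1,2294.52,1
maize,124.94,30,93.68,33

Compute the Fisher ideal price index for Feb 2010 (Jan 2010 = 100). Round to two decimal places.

83.34

Laspeyres component (base-period weights):
ΣP(Feb 2010)Q(Jan 2010) = 391.52×2 + 2294.52×1 + 93.68×30 = 783.04 + 2294.52 + 2810.4 = 5887.96
ΣP(Jan 2010)Q(Jan 2010) = 309.13×2 + 2680.39×1 + 124.94×30 = 618.26 + 2680.39 + 3748.2 = 7046.85
L = 5887.96 / 7046.85 × 100 = 83.5545
Paasche component (current-period weights):
ΣP(Feb 2010)Q(Feb 2010) = 391.52×2 + 2294.52×1 + 93.68×33 = 783.04 + 2294.52 + 3091.44 = 6169
ΣP(Jan 2010)Q(Feb 2010) = 309.13×2 + 2680.39×1 + 124.94×33 = 618.26 + 2680.39 + 4123.02 = 7421.67
P = 6169 / 7421.67 × 100 = 83.1215
Fisher = √(L × P) = √(83.5545 × 83.1215) = 83.3377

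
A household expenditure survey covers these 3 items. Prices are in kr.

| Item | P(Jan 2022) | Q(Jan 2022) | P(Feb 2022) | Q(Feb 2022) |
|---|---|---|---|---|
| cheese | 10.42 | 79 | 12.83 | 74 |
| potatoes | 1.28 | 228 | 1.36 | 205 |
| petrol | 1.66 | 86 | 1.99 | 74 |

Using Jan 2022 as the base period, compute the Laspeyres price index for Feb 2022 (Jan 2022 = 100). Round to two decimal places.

118.84

Laspeyres price index uses base-period quantities as weights.
ΣP(Feb 2022)·Q(Jan 2022) = 12.83×79 + 1.36×228 + 1.99×86 = 1013.57 + 310.08 + 171.14 = 1494.79
ΣP(Jan 2022)·Q(Jan 2022) = 10.42×79 + 1.28×228 + 1.66×86 = 823.18 + 291.84 + 142.76 = 1257.78
Index = 1494.79 / 1257.78 × 100 = 118.8435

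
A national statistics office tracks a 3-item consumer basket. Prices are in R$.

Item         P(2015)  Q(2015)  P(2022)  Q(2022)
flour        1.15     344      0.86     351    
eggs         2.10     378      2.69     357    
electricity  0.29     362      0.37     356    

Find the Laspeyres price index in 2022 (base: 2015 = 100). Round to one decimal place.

Laspeyres price index uses base-period quantities as weights.
ΣP(2022)·Q(2015) = 0.86×344 + 2.69×378 + 0.37×362 = 295.84 + 1016.82 + 133.94 = 1446.6
ΣP(2015)·Q(2015) = 1.15×344 + 2.10×378 + 0.29×362 = 395.6 + 793.8 + 104.98 = 1294.38
Index = 1446.6 / 1294.38 × 100 = 111.7601

111.8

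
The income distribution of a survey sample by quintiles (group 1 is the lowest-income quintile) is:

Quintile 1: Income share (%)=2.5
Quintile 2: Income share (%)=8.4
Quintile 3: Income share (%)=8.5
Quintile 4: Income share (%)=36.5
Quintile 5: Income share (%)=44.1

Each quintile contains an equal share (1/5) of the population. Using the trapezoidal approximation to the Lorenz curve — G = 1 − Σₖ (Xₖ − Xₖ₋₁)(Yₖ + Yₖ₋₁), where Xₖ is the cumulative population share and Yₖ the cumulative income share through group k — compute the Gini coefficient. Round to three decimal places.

0.445

Cumulative income shares Yₖ: 0.0250, 0.1090, 0.1940, 0.5590, 1.0000
Σ (Xₖ−Xₖ₋₁)(Yₖ+Yₖ₋₁) = (1/5)(0.0250+0.0000) + (1/5)(0.1090+0.0250) + (1/5)(0.1940+0.1090) + (1/5)(0.5590+0.1940) + (1/5)(1.0000+0.5590)
  = 0.0050 + 0.0268 + 0.0606 + 0.1506 + 0.3118 = 0.5548
G = 1 − 0.5548 = 0.4452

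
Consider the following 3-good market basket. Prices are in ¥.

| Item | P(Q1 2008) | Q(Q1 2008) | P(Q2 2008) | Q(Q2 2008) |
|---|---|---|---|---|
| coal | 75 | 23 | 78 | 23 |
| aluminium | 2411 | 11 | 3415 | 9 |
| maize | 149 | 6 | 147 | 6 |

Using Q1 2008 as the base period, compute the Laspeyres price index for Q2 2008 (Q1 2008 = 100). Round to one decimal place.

Laspeyres price index uses base-period quantities as weights.
ΣP(Q2 2008)·Q(Q1 2008) = 78×23 + 3415×11 + 147×6 = 1794 + 37565 + 882 = 40241
ΣP(Q1 2008)·Q(Q1 2008) = 75×23 + 2411×11 + 149×6 = 1725 + 26521 + 894 = 29140
Index = 40241 / 29140 × 100 = 138.0954

138.1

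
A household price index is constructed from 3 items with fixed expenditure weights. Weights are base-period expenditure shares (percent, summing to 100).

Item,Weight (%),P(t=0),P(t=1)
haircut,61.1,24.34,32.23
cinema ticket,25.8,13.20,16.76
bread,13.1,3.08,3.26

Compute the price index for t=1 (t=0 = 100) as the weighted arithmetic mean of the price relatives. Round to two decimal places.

127.53

haircut: 61.1 × (32.23/24.34) = 61.1 × 1.324158 = 80.9060
cinema ticket: 25.8 × (16.76/13.20) = 25.8 × 1.269697 = 32.7582
bread: 13.1 × (3.26/3.08) = 13.1 × 1.058442 = 13.8656
Index = Σ wᵢ·(p₁ᵢ/p₀ᵢ) = 80.9060 + 32.7582 + 13.8656 = 127.5298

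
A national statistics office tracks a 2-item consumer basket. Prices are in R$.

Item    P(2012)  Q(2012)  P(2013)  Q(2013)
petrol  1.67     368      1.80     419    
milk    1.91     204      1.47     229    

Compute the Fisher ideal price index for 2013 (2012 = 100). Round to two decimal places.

Laspeyres component (base-period weights):
ΣP(2013)Q(2012) = 1.80×368 + 1.47×204 = 662.4 + 299.88 = 962.28
ΣP(2012)Q(2012) = 1.67×368 + 1.91×204 = 614.56 + 389.64 = 1004.2
L = 962.28 / 1004.2 × 100 = 95.8255
Paasche component (current-period weights):
ΣP(2013)Q(2013) = 1.80×419 + 1.47×229 = 754.2 + 336.63 = 1090.83
ΣP(2012)Q(2013) = 1.67×419 + 1.91×229 = 699.73 + 437.39 = 1137.12
P = 1090.83 / 1137.12 × 100 = 95.9292
Fisher = √(L × P) = √(95.8255 × 95.9292) = 95.8773

95.88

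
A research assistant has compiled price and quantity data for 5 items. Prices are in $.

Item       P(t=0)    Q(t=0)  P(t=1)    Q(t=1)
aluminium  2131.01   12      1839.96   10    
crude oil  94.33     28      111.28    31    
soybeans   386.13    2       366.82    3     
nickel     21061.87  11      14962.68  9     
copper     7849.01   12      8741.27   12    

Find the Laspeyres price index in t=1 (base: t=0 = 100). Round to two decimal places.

83.25

Laspeyres price index uses base-period quantities as weights.
ΣP(t=1)·Q(t=0) = 1839.96×12 + 111.28×28 + 366.82×2 + 14962.68×11 + 8741.27×12 = 22079.52 + 3115.84 + 733.64 + 164589.48 + 104895.24 = 295413.72
ΣP(t=0)·Q(t=0) = 2131.01×12 + 94.33×28 + 386.13×2 + 21061.87×11 + 7849.01×12 = 25572.12 + 2641.24 + 772.26 + 231680.57 + 94188.12 = 354854.31
Index = 295413.72 / 354854.31 × 100 = 83.2493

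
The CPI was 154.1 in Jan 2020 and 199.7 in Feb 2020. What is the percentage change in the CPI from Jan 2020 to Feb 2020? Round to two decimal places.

Change = (199.7 − 154.1) / 154.1 × 100
       = 45.6 / 154.1 × 100 = 29.5912%

29.59%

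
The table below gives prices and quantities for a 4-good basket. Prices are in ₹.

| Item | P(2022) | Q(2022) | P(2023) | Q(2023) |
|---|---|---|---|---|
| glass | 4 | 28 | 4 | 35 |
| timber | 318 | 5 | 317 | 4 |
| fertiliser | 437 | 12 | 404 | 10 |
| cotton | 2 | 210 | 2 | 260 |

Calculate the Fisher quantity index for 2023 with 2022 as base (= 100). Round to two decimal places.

85.62

Laspeyres component (base-period weights):
ΣP(2022)Q(2023) = 4×35 + 318×4 + 437×10 + 2×260 = 140 + 1272 + 4370 + 520 = 6302
ΣP(2022)Q(2022) = 4×28 + 318×5 + 437×12 + 2×210 = 112 + 1590 + 5244 + 420 = 7366
L = 6302 / 7366 × 100 = 85.5553
Paasche component (current-period weights):
ΣP(2023)Q(2023) = 4×35 + 317×4 + 404×10 + 2×260 = 140 + 1268 + 4040 + 520 = 5968
ΣP(2023)Q(2022) = 4×28 + 317×5 + 404×12 + 2×210 = 112 + 1585 + 4848 + 420 = 6965
P = 5968 / 6965 × 100 = 85.6856
Fisher = √(L × P) = √(85.5553 × 85.6856) = 85.6204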